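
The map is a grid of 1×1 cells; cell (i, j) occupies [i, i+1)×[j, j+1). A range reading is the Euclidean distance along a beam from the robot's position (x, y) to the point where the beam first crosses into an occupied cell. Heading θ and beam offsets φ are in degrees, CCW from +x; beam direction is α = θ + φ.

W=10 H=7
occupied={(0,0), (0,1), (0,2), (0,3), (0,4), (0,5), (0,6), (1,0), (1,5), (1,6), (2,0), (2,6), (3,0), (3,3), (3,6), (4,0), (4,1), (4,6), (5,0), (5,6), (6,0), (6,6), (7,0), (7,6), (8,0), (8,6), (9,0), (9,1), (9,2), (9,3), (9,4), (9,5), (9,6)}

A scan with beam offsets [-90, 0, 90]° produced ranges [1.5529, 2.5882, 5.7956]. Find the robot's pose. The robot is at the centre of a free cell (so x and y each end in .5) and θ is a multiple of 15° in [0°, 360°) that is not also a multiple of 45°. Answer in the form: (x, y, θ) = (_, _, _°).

Candidates: 37 free-cell centres × 16 headings = 592 poses. Raycast each; keep the one whose scan matches to 4 dp.
  (5.5, 4.5, 240°): beam 1 = 3.0000 ≠ 1.5529 ✗
  (3.5, 1.5, 15°): beam 1 = 0.5176 ≠ 1.5529 ✗
  (4.5, 3.5, 300°): beam 1 = 0.5774 ≠ 1.5529 ✗
  (6.5, 1.5, 75°): beam 1 = 1.9319 ≠ 1.5529 ✗
  …
  (7.5, 3.5, 75°): r_1=1.5529, r_2=2.5882, r_3=5.7956 — all match ✓
No second candidate reproduces the full scan.

(x, y, θ) = (7.5, 3.5, 75°)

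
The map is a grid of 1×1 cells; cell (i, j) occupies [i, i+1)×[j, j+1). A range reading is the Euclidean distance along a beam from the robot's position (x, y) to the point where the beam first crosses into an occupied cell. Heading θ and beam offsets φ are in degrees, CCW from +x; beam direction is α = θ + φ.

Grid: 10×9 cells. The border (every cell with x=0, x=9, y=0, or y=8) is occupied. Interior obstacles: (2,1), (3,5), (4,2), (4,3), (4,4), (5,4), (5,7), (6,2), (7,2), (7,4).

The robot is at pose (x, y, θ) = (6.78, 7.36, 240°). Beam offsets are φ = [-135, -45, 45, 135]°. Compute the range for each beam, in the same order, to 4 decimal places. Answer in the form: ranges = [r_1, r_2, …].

beam 1: φ=-135°, α=105°
  direction (-0.2588, 0.9659); cell (6,7); t to first gridline: x 3.0137, y 0.6626 (then +3.8637 / +1.0353)
    (6,8) via y @ 0.6626  # hit
  → r_1 = 0.6626
beam 2: φ=-45°, α=195°
  direction (-0.9659, -0.2588); cell (6,7); t to first gridline: x 0.8075, y 1.3909 (then +1.0353 / +3.8637)
    (5,7) via x @ 0.8075  # hit
  → r_2 = 0.8075
beam 3: φ=45°, α=285°
  direction (0.2588, -0.9659); cell (6,7); t to first gridline: x 0.8500, y 0.3727 (then +3.8637 / +1.0353)
    (6,6) via y @ 0.3727
    (7,6) via x @ 0.8500
    (7,5) via y @ 1.4080
    (7,4) via y @ 2.4433  # hit
  → r_3 = 2.4433
beam 4: φ=135°, α=15°
  direction (0.9659, 0.2588); cell (6,7); t to first gridline: x 0.2278, y 2.4728 (then +1.0353 / +3.8637)
    (7,7) via x @ 0.2278
    (8,7) via x @ 1.2630
    (9,7) via x @ 2.2983  # hit
  → r_4 = 2.2983

ranges = [0.6626, 0.8075, 2.4433, 2.2983]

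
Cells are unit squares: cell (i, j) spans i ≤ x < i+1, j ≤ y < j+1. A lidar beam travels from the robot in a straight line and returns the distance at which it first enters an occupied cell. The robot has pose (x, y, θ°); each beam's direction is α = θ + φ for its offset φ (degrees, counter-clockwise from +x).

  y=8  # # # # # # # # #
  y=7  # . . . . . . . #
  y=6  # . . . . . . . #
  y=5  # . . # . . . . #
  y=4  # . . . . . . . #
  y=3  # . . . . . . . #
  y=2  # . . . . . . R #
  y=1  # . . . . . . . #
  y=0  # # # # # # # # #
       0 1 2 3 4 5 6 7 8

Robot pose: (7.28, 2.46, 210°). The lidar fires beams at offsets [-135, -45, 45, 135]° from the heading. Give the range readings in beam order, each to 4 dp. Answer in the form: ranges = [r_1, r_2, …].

beam 1: φ=-135°, α=75°
  d=(0.2588,0.9659)  start (7,2)  tX=2.7819 tY=0.5590  stride 1/|dx|=3.8637 1/|dy|=1.0353
    cross y-line → (7,3), t=0.5590
    cross y-line → (7,4), t=1.5943
    cross y-line → (7,5), t=2.6296
    cross x-line → (8,5), t=2.7819 (wall)
  → r_1 = 2.7819
beam 2: φ=-45°, α=165°
  d=(-0.9659,0.2588)  start (7,2)  tX=0.2899 tY=2.0864  stride 1/|dx|=1.0353 1/|dy|=3.8637
    cross x-line → (6,2), t=0.2899
    cross x-line → (5,2), t=1.3252
    cross y-line → (5,3), t=2.0864
    cross x-line → (4,3), t=2.3604
    cross x-line → (3,3), t=3.3957
    cross x-line → (2,3), t=4.4310
    cross x-line → (1,3), t=5.4663
    cross y-line → (1,4), t=5.9501
    cross x-line → (0,4), t=6.5015 (wall)
  → r_2 = 6.5015
beam 3: φ=45°, α=255°
  d=(-0.2588,-0.9659)  start (7,2)  tX=1.0818 tY=0.4762  stride 1/|dx|=3.8637 1/|dy|=1.0353
    cross y-line → (7,1), t=0.4762
    cross x-line → (6,1), t=1.0818
    cross y-line → (6,0), t=1.5115 (wall)
  → r_3 = 1.5115
beam 4: φ=135°, α=345°
  d=(0.9659,-0.2588)  start (7,2)  tX=0.7454 tY=1.7773  stride 1/|dx|=1.0353 1/|dy|=3.8637
    cross x-line → (8,2), t=0.7454 (wall)
  → r_4 = 0.7454

ranges = [2.7819, 6.5015, 1.5115, 0.7454]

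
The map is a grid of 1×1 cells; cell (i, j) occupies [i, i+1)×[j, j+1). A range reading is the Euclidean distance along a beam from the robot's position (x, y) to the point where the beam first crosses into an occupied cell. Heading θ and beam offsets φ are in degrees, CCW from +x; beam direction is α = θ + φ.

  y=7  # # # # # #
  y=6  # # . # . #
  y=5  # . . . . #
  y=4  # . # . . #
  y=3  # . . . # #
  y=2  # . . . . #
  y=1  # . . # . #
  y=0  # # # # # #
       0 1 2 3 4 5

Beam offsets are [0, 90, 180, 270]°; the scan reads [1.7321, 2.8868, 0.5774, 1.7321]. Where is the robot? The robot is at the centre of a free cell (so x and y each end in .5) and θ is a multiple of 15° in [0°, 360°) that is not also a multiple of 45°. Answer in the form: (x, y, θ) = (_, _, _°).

(x, y, θ) = (2.5, 3.5, 300°)

Candidates: 19 free-cell centres × 16 headings = 304 poses. Raycast each; keep the one whose scan matches to 4 dp.
  (2.5, 2.5, 120°): beam 1 = 3.0000 ≠ 1.7321 ✗
  (4.5, 6.5, 120°): beam 1 = 0.5774 ≠ 1.7321 ✗
  (1.5, 4.5, 210°): beam 1 = 0.5774 ≠ 1.7321 ✗
  …
  (2.5, 3.5, 300°): r_1=1.7321, r_2=2.8868, r_3=0.5774, r_4=1.7321 — all match ✓
Only this pose fits every beam.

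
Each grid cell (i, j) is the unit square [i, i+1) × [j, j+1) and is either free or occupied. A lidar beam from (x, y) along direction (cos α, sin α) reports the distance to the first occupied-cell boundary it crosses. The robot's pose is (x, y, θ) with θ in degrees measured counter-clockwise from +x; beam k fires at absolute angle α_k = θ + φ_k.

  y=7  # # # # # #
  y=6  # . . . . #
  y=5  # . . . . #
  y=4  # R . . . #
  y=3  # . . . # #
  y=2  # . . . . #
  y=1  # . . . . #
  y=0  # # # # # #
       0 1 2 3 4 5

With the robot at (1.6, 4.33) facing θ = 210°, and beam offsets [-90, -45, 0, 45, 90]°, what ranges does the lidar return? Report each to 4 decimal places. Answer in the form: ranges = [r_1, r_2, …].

beam 1: φ=-90°, α=120°
  cosα=-0.5000 sinα=0.8660 | (1,4) | tMaxX 1.2000 tMaxY 0.7736 | tΔX 2.0000 tΔY 1.1547
    t=0.7736 [y] (1,5)
    t=1.2000 [x] (0,5) — stop
  → r_1 = 1.2000
beam 2: φ=-45°, α=165°
  cosα=-0.9659 sinα=0.2588 | (1,4) | tMaxX 0.6212 tMaxY 2.5887 | tΔX 1.0353 tΔY 3.8637
    t=0.6212 [x] (0,4) — stop
  → r_2 = 0.6212
beam 3: φ=0°, α=210°
  cosα=-0.8660 sinα=-0.5000 | (1,4) | tMaxX 0.6928 tMaxY 0.6600 | tΔX 1.1547 tΔY 2.0000
    t=0.6600 [y] (1,3)
    t=0.6928 [x] (0,3) — stop
  → r_3 = 0.6928
beam 4: φ=45°, α=255°
  cosα=-0.2588 sinα=-0.9659 | (1,4) | tMaxX 2.3182 tMaxY 0.3416 | tΔX 3.8637 tΔY 1.0353
    t=0.3416 [y] (1,3)
    t=1.3769 [y] (1,2)
    t=2.3182 [x] (0,2) — stop
  → r_4 = 2.3182
beam 5: φ=90°, α=300°
  cosα=0.5000 sinα=-0.8660 | (1,4) | tMaxX 0.8000 tMaxY 0.3811 | tΔX 2.0000 tΔY 1.1547
    t=0.3811 [y] (1,3)
    t=0.8000 [x] (2,3)
    t=1.5358 [y] (2,2)
    t=2.6905 [y] (2,1)
    t=2.8000 [x] (3,1)
    t=3.8452 [y] (3,0) — stop
  → r_5 = 3.8452

ranges = [1.2000, 0.6212, 0.6928, 2.3182, 3.8452]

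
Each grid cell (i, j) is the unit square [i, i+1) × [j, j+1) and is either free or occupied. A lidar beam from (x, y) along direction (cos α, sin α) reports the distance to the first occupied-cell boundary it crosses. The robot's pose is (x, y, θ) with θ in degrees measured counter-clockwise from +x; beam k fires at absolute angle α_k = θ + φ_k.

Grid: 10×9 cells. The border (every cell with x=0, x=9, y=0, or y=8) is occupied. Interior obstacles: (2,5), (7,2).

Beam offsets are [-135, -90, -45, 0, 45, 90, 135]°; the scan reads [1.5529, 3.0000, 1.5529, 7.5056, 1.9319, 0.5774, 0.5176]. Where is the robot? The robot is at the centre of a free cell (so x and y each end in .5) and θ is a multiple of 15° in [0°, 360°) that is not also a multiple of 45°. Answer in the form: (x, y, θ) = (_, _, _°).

Enumerate (i+0.5, j+0.5, θ) over the 54 free cells and 16 admissible headings. For each, cast all 7 beams and compare to the given ranges.
  (1.5, 5.5, 210°): beam 1 = 2.5882 ≠ 1.5529 ✗
  (1.5, 5.5, 105°): beam 1 = 0.5774 ≠ 1.5529 ✗
  (4.5, 5.5, 255°): beam 1 = 2.8868 ≠ 1.5529 ✗
  …
  (2.5, 7.5, 330°): r_1=1.5529, r_2=3.0000, r_3=1.5529, r_4=7.5056, r_5=1.9319, r_6=0.5774, r_7=0.5176 — all match ✓
Only this pose fits every beam.

(x, y, θ) = (2.5, 7.5, 330°)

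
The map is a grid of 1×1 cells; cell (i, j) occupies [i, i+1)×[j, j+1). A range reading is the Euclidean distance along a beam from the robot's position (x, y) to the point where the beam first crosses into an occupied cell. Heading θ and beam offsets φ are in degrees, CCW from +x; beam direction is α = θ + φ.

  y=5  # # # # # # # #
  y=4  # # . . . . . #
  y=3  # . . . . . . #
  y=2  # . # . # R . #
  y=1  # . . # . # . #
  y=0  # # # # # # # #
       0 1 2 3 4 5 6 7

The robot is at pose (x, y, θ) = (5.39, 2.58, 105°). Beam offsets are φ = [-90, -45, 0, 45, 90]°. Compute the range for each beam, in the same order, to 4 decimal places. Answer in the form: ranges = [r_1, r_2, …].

ranges = [1.6668, 2.7944, 2.5054, 0.4503, 0.4038]

beam 1: φ=-90°, α=15°
  dir = (cos 15°, sin 15°) = (0.9659, 0.2588); from cell (5,2)
  next x-line at t=0.6315, next y-line at t=1.6228; Δt_x=1.0353, Δt_y=3.8637
    x: enter (6,2) at t=0.6315
    y: enter (6,3) at t=1.6228
    x: enter (7,3) at t=1.6668 ← occupied
  → r_1 = 1.6668
beam 2: φ=-45°, α=60°
  dir = (cos 60°, sin 60°) = (0.5000, 0.8660); from cell (5,2)
  next x-line at t=1.2200, next y-line at t=0.4850; Δt_x=2.0000, Δt_y=1.1547
    y: enter (5,3) at t=0.4850
    x: enter (6,3) at t=1.2200
    y: enter (6,4) at t=1.6397
    y: enter (6,5) at t=2.7944 ← occupied
  → r_2 = 2.7944
beam 3: φ=0°, α=105°
  dir = (cos 105°, sin 105°) = (-0.2588, 0.9659); from cell (5,2)
  next x-line at t=1.5068, next y-line at t=0.4348; Δt_x=3.8637, Δt_y=1.0353
    y: enter (5,3) at t=0.4348
    y: enter (5,4) at t=1.4701
    x: enter (4,4) at t=1.5068
    y: enter (4,5) at t=2.5054 ← occupied
  → r_3 = 2.5054
beam 4: φ=45°, α=150°
  dir = (cos 150°, sin 150°) = (-0.8660, 0.5000); from cell (5,2)
  next x-line at t=0.4503, next y-line at t=0.8400; Δt_x=1.1547, Δt_y=2.0000
    x: enter (4,2) at t=0.4503 ← occupied
  → r_4 = 0.4503
beam 5: φ=90°, α=195°
  dir = (cos 195°, sin 195°) = (-0.9659, -0.2588); from cell (5,2)
  next x-line at t=0.4038, next y-line at t=2.2409; Δt_x=1.0353, Δt_y=3.8637
    x: enter (4,2) at t=0.4038 ← occupied
  → r_5 = 0.4038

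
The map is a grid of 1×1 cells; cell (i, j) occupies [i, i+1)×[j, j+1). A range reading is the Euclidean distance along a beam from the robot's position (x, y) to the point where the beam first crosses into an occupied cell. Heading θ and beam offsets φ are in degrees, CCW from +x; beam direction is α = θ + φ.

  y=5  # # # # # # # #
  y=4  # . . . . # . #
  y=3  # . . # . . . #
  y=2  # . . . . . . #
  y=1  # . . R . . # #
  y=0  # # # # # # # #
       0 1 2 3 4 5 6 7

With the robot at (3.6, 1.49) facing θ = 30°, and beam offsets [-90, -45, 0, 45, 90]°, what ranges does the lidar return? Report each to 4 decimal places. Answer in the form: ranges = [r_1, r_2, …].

beam 1: φ=-90°, α=300°
  cosα=0.5000 sinα=-0.8660 | (3,1) | tMaxX 0.8000 tMaxY 0.5658 | tΔX 2.0000 tΔY 1.1547
    t=0.5658 [y] (3,0) — stop
  → r_1 = 0.5658
beam 2: φ=-45°, α=345°
  cosα=0.9659 sinα=-0.2588 | (3,1) | tMaxX 0.4141 tMaxY 1.8932 | tΔX 1.0353 tΔY 3.8637
    t=0.4141 [x] (4,1)
    t=1.4494 [x] (5,1)
    t=1.8932 [y] (5,0) — stop
  → r_2 = 1.8932
beam 3: φ=0°, α=30°
  cosα=0.8660 sinα=0.5000 | (3,1) | tMaxX 0.4619 tMaxY 1.0200 | tΔX 1.1547 tΔY 2.0000
    t=0.4619 [x] (4,1)
    t=1.0200 [y] (4,2)
    t=1.6166 [x] (5,2)
    t=2.7713 [x] (6,2)
    t=3.0200 [y] (6,3)
    t=3.9260 [x] (7,3) — stop
  → r_3 = 3.9260
beam 4: φ=45°, α=75°
  cosα=0.2588 sinα=0.9659 | (3,1) | tMaxX 1.5455 tMaxY 0.5280 | tΔX 3.8637 tΔY 1.0353
    t=0.5280 [y] (3,2)
    t=1.5455 [x] (4,2)
    t=1.5633 [y] (4,3)
    t=2.5985 [y] (4,4)
    t=3.6338 [y] (4,5) — stop
  → r_4 = 3.6338
beam 5: φ=90°, α=120°
  cosα=-0.5000 sinα=0.8660 | (3,1) | tMaxX 1.2000 tMaxY 0.5889 | tΔX 2.0000 tΔY 1.1547
    t=0.5889 [y] (3,2)
    t=1.2000 [x] (2,2)
    t=1.7436 [y] (2,3)
    t=2.8983 [y] (2,4)
    t=3.2000 [x] (1,4)
    t=4.0530 [y] (1,5) — stop
  → r_5 = 4.0530

ranges = [0.5658, 1.8932, 3.9260, 3.6338, 4.0530]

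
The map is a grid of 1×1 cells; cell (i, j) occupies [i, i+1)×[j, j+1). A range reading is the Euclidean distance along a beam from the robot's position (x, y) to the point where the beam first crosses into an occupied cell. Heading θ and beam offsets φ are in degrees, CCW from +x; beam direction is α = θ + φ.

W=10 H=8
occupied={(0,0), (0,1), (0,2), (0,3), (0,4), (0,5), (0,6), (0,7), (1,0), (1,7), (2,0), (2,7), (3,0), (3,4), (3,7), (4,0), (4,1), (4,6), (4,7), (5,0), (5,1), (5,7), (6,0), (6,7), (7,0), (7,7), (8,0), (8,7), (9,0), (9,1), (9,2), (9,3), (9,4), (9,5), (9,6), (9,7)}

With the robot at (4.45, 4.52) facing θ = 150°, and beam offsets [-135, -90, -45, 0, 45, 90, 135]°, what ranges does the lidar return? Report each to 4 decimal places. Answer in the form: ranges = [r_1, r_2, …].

beam 1: φ=-135°, α=15°
  cosα=0.9659 sinα=0.2588 | (4,4) | tMaxX 0.5694 tMaxY 1.8546 | tΔX 1.0353 tΔY 3.8637
    t=0.5694 [x] (5,4)
    t=1.6047 [x] (6,4)
    t=1.8546 [y] (6,5)
    t=2.6400 [x] (7,5)
    t=3.6752 [x] (8,5)
    t=4.7105 [x] (9,5) — stop
  → r_1 = 4.7105
beam 2: φ=-90°, α=60°
  cosα=0.5000 sinα=0.8660 | (4,4) | tMaxX 1.1000 tMaxY 0.5543 | tΔX 2.0000 tΔY 1.1547
    t=0.5543 [y] (4,5)
    t=1.1000 [x] (5,5)
    t=1.7090 [y] (5,6)
    t=2.8637 [y] (5,7) — stop
  → r_2 = 2.8637
beam 3: φ=-45°, α=105°
  cosα=-0.2588 sinα=0.9659 | (4,4) | tMaxX 1.7387 tMaxY 0.4969 | tΔX 3.8637 tΔY 1.0353
    t=0.4969 [y] (4,5)
    t=1.5322 [y] (4,6) — stop
  → r_3 = 1.5322
beam 4: φ=0°, α=150°
  cosα=-0.8660 sinα=0.5000 | (4,4) | tMaxX 0.5196 tMaxY 0.9600 | tΔX 1.1547 tΔY 2.0000
    t=0.5196 [x] (3,4) — stop
  → r_4 = 0.5196
beam 5: φ=45°, α=195°
  cosα=-0.9659 sinα=-0.2588 | (4,4) | tMaxX 0.4659 tMaxY 2.0091 | tΔX 1.0353 tΔY 3.8637
    t=0.4659 [x] (3,4) — stop
  → r_5 = 0.4659
beam 6: φ=90°, α=240°
  cosα=-0.5000 sinα=-0.8660 | (4,4) | tMaxX 0.9000 tMaxY 0.6004 | tΔX 2.0000 tΔY 1.1547
    t=0.6004 [y] (4,3)
    t=0.9000 [x] (3,3)
    t=1.7551 [y] (3,2)
    t=2.9000 [x] (2,2)
    t=2.9098 [y] (2,1)
    t=4.0645 [y] (2,0) — stop
  → r_6 = 4.0645
beam 7: φ=135°, α=285°
  cosα=0.2588 sinα=-0.9659 | (4,4) | tMaxX 2.1250 tMaxY 0.5383 | tΔX 3.8637 tΔY 1.0353
    t=0.5383 [y] (4,3)
    t=1.5736 [y] (4,2)
    t=2.1250 [x] (5,2)
    t=2.6089 [y] (5,1) — stop
  → r_7 = 2.6089

ranges = [4.7105, 2.8637, 1.5322, 0.5196, 0.4659, 4.0645, 2.6089]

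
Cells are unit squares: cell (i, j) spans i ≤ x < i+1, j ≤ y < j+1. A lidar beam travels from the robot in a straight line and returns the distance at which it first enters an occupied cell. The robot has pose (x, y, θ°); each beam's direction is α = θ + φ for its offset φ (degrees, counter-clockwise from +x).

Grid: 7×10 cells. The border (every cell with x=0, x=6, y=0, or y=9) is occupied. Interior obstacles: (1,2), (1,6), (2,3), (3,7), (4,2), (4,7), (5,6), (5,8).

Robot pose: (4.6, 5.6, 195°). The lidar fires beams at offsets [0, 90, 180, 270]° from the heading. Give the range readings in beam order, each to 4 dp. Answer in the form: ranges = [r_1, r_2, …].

ranges = [3.7270, 4.7623, 1.4494, 1.4494]

beam 1: φ=0°, α=195°
  dir = (cos 195°, sin 195°) = (-0.9659, -0.2588); from cell (4,5)
  next x-line at t=0.6212, next y-line at t=2.3182; Δt_x=1.0353, Δt_y=3.8637
    x: enter (3,5) at t=0.6212
    x: enter (2,5) at t=1.6564
    y: enter (2,4) at t=2.3182
    x: enter (1,4) at t=2.6917
    x: enter (0,4) at t=3.7270 ← occupied
  → r_1 = 3.7270
beam 2: φ=90°, α=285°
  dir = (cos 285°, sin 285°) = (0.2588, -0.9659); from cell (4,5)
  next x-line at t=1.5455, next y-line at t=0.6212; Δt_x=3.8637, Δt_y=1.0353
    y: enter (4,4) at t=0.6212
    x: enter (5,4) at t=1.5455
    y: enter (5,3) at t=1.6564
    y: enter (5,2) at t=2.6917
    y: enter (5,1) at t=3.7270
    y: enter (5,0) at t=4.7623 ← occupied
  → r_2 = 4.7623
beam 3: φ=180°, α=15°
  dir = (cos 15°, sin 15°) = (0.9659, 0.2588); from cell (4,5)
  next x-line at t=0.4141, next y-line at t=1.5455; Δt_x=1.0353, Δt_y=3.8637
    x: enter (5,5) at t=0.4141
    x: enter (6,5) at t=1.4494 ← occupied
  → r_3 = 1.4494
beam 4: φ=270°, α=105°
  dir = (cos 105°, sin 105°) = (-0.2588, 0.9659); from cell (4,5)
  next x-line at t=2.3182, next y-line at t=0.4141; Δt_x=3.8637, Δt_y=1.0353
    y: enter (4,6) at t=0.4141
    y: enter (4,7) at t=1.4494 ← occupied
  → r_4 = 1.4494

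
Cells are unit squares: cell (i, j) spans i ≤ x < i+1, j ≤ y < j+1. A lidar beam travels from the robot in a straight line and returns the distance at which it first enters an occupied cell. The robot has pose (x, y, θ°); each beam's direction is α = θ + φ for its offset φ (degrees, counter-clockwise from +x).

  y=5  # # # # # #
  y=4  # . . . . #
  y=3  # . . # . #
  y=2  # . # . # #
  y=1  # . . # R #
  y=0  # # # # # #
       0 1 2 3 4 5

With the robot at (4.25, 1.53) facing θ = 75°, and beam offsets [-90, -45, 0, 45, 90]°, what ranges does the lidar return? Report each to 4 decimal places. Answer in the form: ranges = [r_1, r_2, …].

beam 1: φ=-90°, α=345°
  cosα=0.9659 sinα=-0.2588 | (4,1) | tMaxX 0.7765 tMaxY 2.0478 | tΔX 1.0353 tΔY 3.8637
    t=0.7765 [x] (5,1) — stop
  → r_1 = 0.7765
beam 2: φ=-45°, α=30°
  cosα=0.8660 sinα=0.5000 | (4,1) | tMaxX 0.8660 tMaxY 0.9400 | tΔX 1.1547 tΔY 2.0000
    t=0.8660 [x] (5,1) — stop
  → r_2 = 0.8660
beam 3: φ=0°, α=75°
  cosα=0.2588 sinα=0.9659 | (4,1) | tMaxX 2.8978 tMaxY 0.4866 | tΔX 3.8637 tΔY 1.0353
    t=0.4866 [y] (4,2) — stop
  → r_3 = 0.4866
beam 4: φ=45°, α=120°
  cosα=-0.5000 sinα=0.8660 | (4,1) | tMaxX 0.5000 tMaxY 0.5427 | tΔX 2.0000 tΔY 1.1547
    t=0.5000 [x] (3,1) — stop
  → r_4 = 0.5000
beam 5: φ=90°, α=165°
  cosα=-0.9659 sinα=0.2588 | (4,1) | tMaxX 0.2588 tMaxY 1.8159 | tΔX 1.0353 tΔY 3.8637
    t=0.2588 [x] (3,1) — stop
  → r_5 = 0.2588

ranges = [0.7765, 0.8660, 0.4866, 0.5000, 0.2588]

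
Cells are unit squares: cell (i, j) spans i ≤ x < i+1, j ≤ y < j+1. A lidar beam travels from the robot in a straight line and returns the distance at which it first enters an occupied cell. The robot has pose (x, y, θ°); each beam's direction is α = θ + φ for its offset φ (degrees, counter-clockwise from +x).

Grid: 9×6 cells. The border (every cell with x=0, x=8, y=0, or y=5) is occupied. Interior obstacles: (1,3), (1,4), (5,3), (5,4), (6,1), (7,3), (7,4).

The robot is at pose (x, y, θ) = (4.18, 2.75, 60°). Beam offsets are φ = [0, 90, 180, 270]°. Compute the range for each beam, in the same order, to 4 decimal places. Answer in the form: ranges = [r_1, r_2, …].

beam 1: φ=0°, α=60°
  cosα=0.5000 sinα=0.8660 | (4,2) | tMaxX 1.6400 tMaxY 0.2887 | tΔX 2.0000 tΔY 1.1547
    t=0.2887 [y] (4,3)
    t=1.4434 [y] (4,4)
    t=1.6400 [x] (5,4) — stop
  → r_1 = 1.6400
beam 2: φ=90°, α=150°
  cosα=-0.8660 sinα=0.5000 | (4,2) | tMaxX 0.2078 tMaxY 0.5000 | tΔX 1.1547 tΔY 2.0000
    t=0.2078 [x] (3,2)
    t=0.5000 [y] (3,3)
    t=1.3625 [x] (2,3)
    t=2.5000 [y] (2,4)
    t=2.5172 [x] (1,4) — stop
  → r_2 = 2.5172
beam 3: φ=180°, α=240°
  cosα=-0.5000 sinα=-0.8660 | (4,2) | tMaxX 0.3600 tMaxY 0.8660 | tΔX 2.0000 tΔY 1.1547
    t=0.3600 [x] (3,2)
    t=0.8660 [y] (3,1)
    t=2.0207 [y] (3,0) — stop
  → r_3 = 2.0207
beam 4: φ=270°, α=330°
  cosα=0.8660 sinα=-0.5000 | (4,2) | tMaxX 0.9469 tMaxY 1.5000 | tΔX 1.1547 tΔY 2.0000
    t=0.9469 [x] (5,2)
    t=1.5000 [y] (5,1)
    t=2.1016 [x] (6,1) — stop
  → r_4 = 2.1016

ranges = [1.6400, 2.5172, 2.0207, 2.1016]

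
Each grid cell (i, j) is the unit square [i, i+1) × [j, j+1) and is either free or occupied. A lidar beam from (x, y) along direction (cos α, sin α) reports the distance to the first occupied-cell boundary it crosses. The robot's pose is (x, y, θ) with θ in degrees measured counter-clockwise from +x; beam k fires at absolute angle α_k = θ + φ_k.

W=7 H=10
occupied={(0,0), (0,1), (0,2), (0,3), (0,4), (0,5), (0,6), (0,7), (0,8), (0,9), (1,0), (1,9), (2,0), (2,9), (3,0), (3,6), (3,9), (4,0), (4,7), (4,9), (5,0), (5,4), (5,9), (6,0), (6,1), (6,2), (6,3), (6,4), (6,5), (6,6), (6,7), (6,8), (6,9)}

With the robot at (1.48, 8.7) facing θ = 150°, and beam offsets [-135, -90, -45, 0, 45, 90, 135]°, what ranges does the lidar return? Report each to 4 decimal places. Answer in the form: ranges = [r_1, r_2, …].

beam 1: φ=-135°, α=15°
  dir = (cos 15°, sin 15°) = (0.9659, 0.2588); from cell (1,8)
  next x-line at t=0.5383, next y-line at t=1.1591; Δt_x=1.0353, Δt_y=3.8637
    x: enter (2,8) at t=0.5383
    y: enter (2,9) at t=1.1591 ← occupied
  → r_1 = 1.1591
beam 2: φ=-90°, α=60°
  dir = (cos 60°, sin 60°) = (0.5000, 0.8660); from cell (1,8)
  next x-line at t=1.0400, next y-line at t=0.3464; Δt_x=2.0000, Δt_y=1.1547
    y: enter (1,9) at t=0.3464 ← occupied
  → r_2 = 0.3464
beam 3: φ=-45°, α=105°
  dir = (cos 105°, sin 105°) = (-0.2588, 0.9659); from cell (1,8)
  next x-line at t=1.8546, next y-line at t=0.3106; Δt_x=3.8637, Δt_y=1.0353
    y: enter (1,9) at t=0.3106 ← occupied
  → r_3 = 0.3106
beam 4: φ=0°, α=150°
  dir = (cos 150°, sin 150°) = (-0.8660, 0.5000); from cell (1,8)
  next x-line at t=0.5543, next y-line at t=0.6000; Δt_x=1.1547, Δt_y=2.0000
    x: enter (0,8) at t=0.5543 ← occupied
  → r_4 = 0.5543
beam 5: φ=45°, α=195°
  dir = (cos 195°, sin 195°) = (-0.9659, -0.2588); from cell (1,8)
  next x-line at t=0.4969, next y-line at t=2.7046; Δt_x=1.0353, Δt_y=3.8637
    x: enter (0,8) at t=0.4969 ← occupied
  → r_5 = 0.4969
beam 6: φ=90°, α=240°
  dir = (cos 240°, sin 240°) = (-0.5000, -0.8660); from cell (1,8)
  next x-line at t=0.9600, next y-line at t=0.8083; Δt_x=2.0000, Δt_y=1.1547
    y: enter (1,7) at t=0.8083
    x: enter (0,7) at t=0.9600 ← occupied
  → r_6 = 0.9600
beam 7: φ=135°, α=285°
  dir = (cos 285°, sin 285°) = (0.2588, -0.9659); from cell (1,8)
  next x-line at t=2.0091, next y-line at t=0.7247; Δt_x=3.8637, Δt_y=1.0353
    y: enter (1,7) at t=0.7247
    y: enter (1,6) at t=1.7600
    x: enter (2,6) at t=2.0091
    y: enter (2,5) at t=2.7952
    y: enter (2,4) at t=3.8305
    y: enter (2,3) at t=4.8658
    x: enter (3,3) at t=5.8728
    y: enter (3,2) at t=5.9011
    y: enter (3,1) at t=6.9364
    y: enter (3,0) at t=7.9716 ← occupied
  → r_7 = 7.9716

ranges = [1.1591, 0.3464, 0.3106, 0.5543, 0.4969, 0.9600, 7.9716]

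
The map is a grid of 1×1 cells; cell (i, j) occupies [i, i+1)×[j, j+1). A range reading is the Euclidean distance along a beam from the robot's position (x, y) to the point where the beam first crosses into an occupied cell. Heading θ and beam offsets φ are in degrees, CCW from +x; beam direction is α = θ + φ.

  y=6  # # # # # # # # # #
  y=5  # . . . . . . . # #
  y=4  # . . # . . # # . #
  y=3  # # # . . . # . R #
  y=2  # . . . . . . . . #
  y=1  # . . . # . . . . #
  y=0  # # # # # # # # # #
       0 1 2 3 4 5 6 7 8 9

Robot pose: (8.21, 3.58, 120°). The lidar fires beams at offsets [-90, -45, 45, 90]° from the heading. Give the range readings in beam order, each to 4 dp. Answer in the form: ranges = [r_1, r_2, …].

beam 1: φ=-90°, α=30°
  cosα=0.8660 sinα=0.5000 | (8,3) | tMaxX 0.9122 tMaxY 0.8400 | tΔX 1.1547 tΔY 2.0000
    t=0.8400 [y] (8,4)
    t=0.9122 [x] (9,4) — stop
  → r_1 = 0.9122
beam 2: φ=-45°, α=75°
  cosα=0.2588 sinα=0.9659 | (8,3) | tMaxX 3.0523 tMaxY 0.4348 | tΔX 3.8637 tΔY 1.0353
    t=0.4348 [y] (8,4)
    t=1.4701 [y] (8,5) — stop
  → r_2 = 1.4701
beam 3: φ=45°, α=165°
  cosα=-0.9659 sinα=0.2588 | (8,3) | tMaxX 0.2174 tMaxY 1.6228 | tΔX 1.0353 tΔY 3.8637
    t=0.2174 [x] (7,3)
    t=1.2527 [x] (6,3) — stop
  → r_3 = 1.2527
beam 4: φ=90°, α=210°
  cosα=-0.8660 sinα=-0.5000 | (8,3) | tMaxX 0.2425 tMaxY 1.1600 | tΔX 1.1547 tΔY 2.0000
    t=0.2425 [x] (7,3)
    t=1.1600 [y] (7,2)
    t=1.3972 [x] (6,2)
    t=2.5519 [x] (5,2)
    t=3.1600 [y] (5,1)
    t=3.7066 [x] (4,1) — stop
  → r_4 = 3.7066

ranges = [0.9122, 1.4701, 1.2527, 3.7066]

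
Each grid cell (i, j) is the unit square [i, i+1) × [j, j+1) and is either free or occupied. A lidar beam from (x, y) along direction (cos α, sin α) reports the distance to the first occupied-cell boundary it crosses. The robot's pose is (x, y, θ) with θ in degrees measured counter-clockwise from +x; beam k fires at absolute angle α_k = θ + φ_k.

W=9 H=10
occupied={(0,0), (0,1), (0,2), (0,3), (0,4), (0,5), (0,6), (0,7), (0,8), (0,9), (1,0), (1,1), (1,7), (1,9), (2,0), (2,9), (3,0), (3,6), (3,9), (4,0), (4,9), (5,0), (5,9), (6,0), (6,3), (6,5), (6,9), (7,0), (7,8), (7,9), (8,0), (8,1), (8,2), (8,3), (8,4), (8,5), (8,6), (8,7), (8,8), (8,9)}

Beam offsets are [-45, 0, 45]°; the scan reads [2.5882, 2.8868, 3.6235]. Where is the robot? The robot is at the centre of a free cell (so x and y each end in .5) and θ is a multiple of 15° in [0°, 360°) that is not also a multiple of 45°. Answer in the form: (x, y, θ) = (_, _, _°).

(x, y, θ) = (3.5, 4.5, 210°)

Candidates: 50 free-cell centres × 16 headings = 800 poses. Raycast each; keep the one whose scan matches to 4 dp.
  (5.5, 4.5, 75°): beam 1 = 1.0000 ≠ 2.5882 ✗
  (2.5, 8.5, 30°): beam 1 = 5.6940 ≠ 2.5882 ✗
  (7.5, 4.5, 60°): beam 1 = 0.5176 ≠ 2.5882 ✗
  (2.5, 8.5, 105°): beam 1 = 0.5774 ≠ 2.5882 ✗
  (7.5, 3.5, 165°): beam 1 = 1.7321 ≠ 2.5882 ✗
  …
  (3.5, 4.5, 210°): r_1=2.5882, r_2=2.8868, r_3=3.6235 — all match ✓
Unique over the lattice → pose = (3.5, 4.5, 210°).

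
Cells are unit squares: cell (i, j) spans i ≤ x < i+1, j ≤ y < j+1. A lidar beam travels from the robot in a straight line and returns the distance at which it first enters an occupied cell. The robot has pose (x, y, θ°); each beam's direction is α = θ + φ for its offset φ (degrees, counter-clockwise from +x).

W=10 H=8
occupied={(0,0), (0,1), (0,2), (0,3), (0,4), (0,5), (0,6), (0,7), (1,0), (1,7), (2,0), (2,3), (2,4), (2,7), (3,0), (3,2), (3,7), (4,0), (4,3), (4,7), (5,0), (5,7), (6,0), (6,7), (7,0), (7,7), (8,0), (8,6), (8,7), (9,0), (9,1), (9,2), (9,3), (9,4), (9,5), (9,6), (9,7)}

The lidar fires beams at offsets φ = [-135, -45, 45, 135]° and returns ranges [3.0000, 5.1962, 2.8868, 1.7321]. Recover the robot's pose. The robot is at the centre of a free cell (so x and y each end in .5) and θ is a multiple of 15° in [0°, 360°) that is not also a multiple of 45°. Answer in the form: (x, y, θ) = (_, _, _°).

The pose lattice has 43·16 = 688 candidates. Test each by forward raycasting.
  (1.5, 3.5, 240°): beam 1 = 1.9319 ≠ 3.0000 ✗
  (8.5, 4.5, 330°): beam 1 = 3.6235 ≠ 3.0000 ✗
  (1.5, 3.5, 300°): beam 1 = 0.5176 ≠ 3.0000 ✗
  …
  (6.5, 5.5, 285°): r_1=3.0000, r_2=5.1962, r_3=2.8868, r_4=1.7321 — all match ✓
No second candidate reproduces the full scan.

(x, y, θ) = (6.5, 5.5, 285°)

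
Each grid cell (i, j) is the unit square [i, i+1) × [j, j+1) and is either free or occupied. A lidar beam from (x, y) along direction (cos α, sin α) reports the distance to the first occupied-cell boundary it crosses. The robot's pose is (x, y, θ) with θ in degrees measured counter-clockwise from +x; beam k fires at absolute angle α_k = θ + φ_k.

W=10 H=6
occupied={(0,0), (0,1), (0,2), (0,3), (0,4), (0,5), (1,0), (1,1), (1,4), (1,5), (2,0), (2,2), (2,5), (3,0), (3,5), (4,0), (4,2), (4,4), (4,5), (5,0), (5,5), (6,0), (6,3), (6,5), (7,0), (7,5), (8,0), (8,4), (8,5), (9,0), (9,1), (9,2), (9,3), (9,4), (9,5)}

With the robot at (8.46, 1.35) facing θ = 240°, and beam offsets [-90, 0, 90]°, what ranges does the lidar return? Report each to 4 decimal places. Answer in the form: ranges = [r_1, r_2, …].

beam 1: φ=-90°, α=150°
  cosα=-0.8660 sinα=0.5000 | (8,1) | tMaxX 0.5312 tMaxY 1.3000 | tΔX 1.1547 tΔY 2.0000
    t=0.5312 [x] (7,1)
    t=1.3000 [y] (7,2)
    t=1.6859 [x] (6,2)
    t=2.8406 [x] (5,2)
    t=3.3000 [y] (5,3)
    t=3.9953 [x] (4,3)
    t=5.1500 [x] (3,3)
    t=5.3000 [y] (3,4)
    t=6.3047 [x] (2,4)
    t=7.3000 [y] (2,5) — stop
  → r_1 = 7.3000
beam 2: φ=0°, α=240°
  cosα=-0.5000 sinα=-0.8660 | (8,1) | tMaxX 0.9200 tMaxY 0.4041 | tΔX 2.0000 tΔY 1.1547
    t=0.4041 [y] (8,0) — stop
  → r_2 = 0.4041
beam 3: φ=90°, α=330°
  cosα=0.8660 sinα=-0.5000 | (8,1) | tMaxX 0.6235 tMaxY 0.7000 | tΔX 1.1547 tΔY 2.0000
    t=0.6235 [x] (9,1) — stop
  → r_3 = 0.6235

ranges = [7.3000, 0.4041, 0.6235]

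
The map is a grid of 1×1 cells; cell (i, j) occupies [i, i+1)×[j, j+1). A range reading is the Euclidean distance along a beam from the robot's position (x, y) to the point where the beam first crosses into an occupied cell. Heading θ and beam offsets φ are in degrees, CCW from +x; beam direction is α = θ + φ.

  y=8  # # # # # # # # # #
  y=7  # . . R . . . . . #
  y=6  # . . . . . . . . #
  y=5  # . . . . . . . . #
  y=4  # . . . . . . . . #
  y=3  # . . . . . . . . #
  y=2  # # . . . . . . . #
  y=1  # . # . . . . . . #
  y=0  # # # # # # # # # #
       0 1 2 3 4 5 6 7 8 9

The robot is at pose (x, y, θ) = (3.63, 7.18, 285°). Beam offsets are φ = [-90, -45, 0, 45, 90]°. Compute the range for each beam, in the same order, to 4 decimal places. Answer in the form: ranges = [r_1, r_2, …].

ranges = [2.7228, 4.8266, 6.3980, 6.2007, 3.1682]

beam 1: φ=-90°, α=195°
  d=(-0.9659,-0.2588)  start (3,7)  tX=0.6522 tY=0.6955  stride 1/|dx|=1.0353 1/|dy|=3.8637
    cross x-line → (2,7), t=0.6522
    cross y-line → (2,6), t=0.6955
    cross x-line → (1,6), t=1.6875
    cross x-line → (0,6), t=2.7228 (wall)
  → r_1 = 2.7228
beam 2: φ=-45°, α=240°
  d=(-0.5000,-0.8660)  start (3,7)  tX=1.2600 tY=0.2078  stride 1/|dx|=2.0000 1/|dy|=1.1547
    cross y-line → (3,6), t=0.2078
    cross x-line → (2,6), t=1.2600
    cross y-line → (2,5), t=1.3625
    cross y-line → (2,4), t=2.5172
    cross x-line → (1,4), t=3.2600
    cross y-line → (1,3), t=3.6719
    cross y-line → (1,2), t=4.8266 (wall)
  → r_2 = 4.8266
beam 3: φ=0°, α=285°
  d=(0.2588,-0.9659)  start (3,7)  tX=1.4296 tY=0.1863  stride 1/|dx|=3.8637 1/|dy|=1.0353
    cross y-line → (3,6), t=0.1863
    cross y-line → (3,5), t=1.2216
    cross x-line → (4,5), t=1.4296
    cross y-line → (4,4), t=2.2569
    cross y-line → (4,3), t=3.2922
    cross y-line → (4,2), t=4.3275
    cross x-line → (5,2), t=5.2933
    cross y-line → (5,1), t=5.3627
    cross y-line → (5,0), t=6.3980 (wall)
  → r_3 = 6.3980
beam 4: φ=45°, α=330°
  d=(0.8660,-0.5000)  start (3,7)  tX=0.4272 tY=0.3600  stride 1/|dx|=1.1547 1/|dy|=2.0000
    cross y-line → (3,6), t=0.3600
    cross x-line → (4,6), t=0.4272
    cross x-line → (5,6), t=1.5819
    cross y-line → (5,5), t=2.3600
    cross x-line → (6,5), t=2.7366
    cross x-line → (7,5), t=3.8913
    cross y-line → (7,4), t=4.3600
    cross x-line → (8,4), t=5.0460
    cross x-line → (9,4), t=6.2007 (wall)
  → r_4 = 6.2007
beam 5: φ=90°, α=15°
  d=(0.9659,0.2588)  start (3,7)  tX=0.3831 tY=3.1682  stride 1/|dx|=1.0353 1/|dy|=3.8637
    cross x-line → (4,7), t=0.3831
    cross x-line → (5,7), t=1.4183
    cross x-line → (6,7), t=2.4536
    cross y-line → (6,8), t=3.1682 (wall)
  → r_5 = 3.1682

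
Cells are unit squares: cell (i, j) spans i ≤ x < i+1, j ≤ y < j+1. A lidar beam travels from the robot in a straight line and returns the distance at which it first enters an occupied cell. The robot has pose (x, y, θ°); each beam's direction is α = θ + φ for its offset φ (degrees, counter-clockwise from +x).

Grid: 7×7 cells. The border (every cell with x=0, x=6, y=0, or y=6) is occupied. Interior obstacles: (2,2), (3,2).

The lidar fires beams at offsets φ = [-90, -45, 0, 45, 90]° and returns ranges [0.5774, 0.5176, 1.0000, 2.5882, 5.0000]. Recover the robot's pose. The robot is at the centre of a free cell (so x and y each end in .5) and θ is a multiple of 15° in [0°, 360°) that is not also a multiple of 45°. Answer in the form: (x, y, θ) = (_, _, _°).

(x, y, θ) = (5.5, 3.5, 60°)

Candidates: 23 free-cell centres × 16 headings = 368 poses. Raycast each; keep the one whose scan matches to 4 dp.
  (4.5, 1.5, 15°): beam 1 = 0.5176 ≠ 0.5774 ✗
  (1.5, 4.5, 300°): beam 2 = 1.9319 ≠ 0.5176 ✗
  (3.5, 4.5, 75°): beam 1 = 2.5882 ≠ 0.5774 ✗
  …
  (5.5, 3.5, 60°): r_1=0.5774, r_2=0.5176, r_3=1.0000, r_4=2.5882, r_5=5.0000 — all match ✓
No second candidate reproduces the full scan.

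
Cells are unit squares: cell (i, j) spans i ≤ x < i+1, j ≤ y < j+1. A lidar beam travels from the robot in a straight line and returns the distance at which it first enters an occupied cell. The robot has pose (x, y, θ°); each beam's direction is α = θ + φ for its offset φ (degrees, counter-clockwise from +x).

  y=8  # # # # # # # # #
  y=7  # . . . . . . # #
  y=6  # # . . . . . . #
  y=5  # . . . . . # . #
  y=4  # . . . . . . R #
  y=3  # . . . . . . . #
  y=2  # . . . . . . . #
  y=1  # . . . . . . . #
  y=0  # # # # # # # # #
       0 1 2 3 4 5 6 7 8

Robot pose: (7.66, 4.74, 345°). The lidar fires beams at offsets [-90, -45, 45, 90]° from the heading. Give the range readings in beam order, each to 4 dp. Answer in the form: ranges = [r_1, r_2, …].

ranges = [3.8719, 0.6800, 0.3926, 1.3137]

beam 1: φ=-90°, α=255°
  d=(-0.2588,-0.9659)  start (7,4)  tX=2.5500 tY=0.7661  stride 1/|dx|=3.8637 1/|dy|=1.0353
    cross y-line → (7,3), t=0.7661
    cross y-line → (7,2), t=1.8014
    cross x-line → (6,2), t=2.5500
    cross y-line → (6,1), t=2.8367
    cross y-line → (6,0), t=3.8719 (wall)
  → r_1 = 3.8719
beam 2: φ=-45°, α=300°
  d=(0.5000,-0.8660)  start (7,4)  tX=0.6800 tY=0.8545  stride 1/|dx|=2.0000 1/|dy|=1.1547
    cross x-line → (8,4), t=0.6800 (wall)
  → r_2 = 0.6800
beam 3: φ=45°, α=30°
  d=(0.8660,0.5000)  start (7,4)  tX=0.3926 tY=0.5200  stride 1/|dx|=1.1547 1/|dy|=2.0000
    cross x-line → (8,4), t=0.3926 (wall)
  → r_3 = 0.3926
beam 4: φ=90°, α=75°
  d=(0.2588,0.9659)  start (7,4)  tX=1.3137 tY=0.2692  stride 1/|dx|=3.8637 1/|dy|=1.0353
    cross y-line → (7,5), t=0.2692
    cross y-line → (7,6), t=1.3044
    cross x-line → (8,6), t=1.3137 (wall)
  → r_4 = 1.3137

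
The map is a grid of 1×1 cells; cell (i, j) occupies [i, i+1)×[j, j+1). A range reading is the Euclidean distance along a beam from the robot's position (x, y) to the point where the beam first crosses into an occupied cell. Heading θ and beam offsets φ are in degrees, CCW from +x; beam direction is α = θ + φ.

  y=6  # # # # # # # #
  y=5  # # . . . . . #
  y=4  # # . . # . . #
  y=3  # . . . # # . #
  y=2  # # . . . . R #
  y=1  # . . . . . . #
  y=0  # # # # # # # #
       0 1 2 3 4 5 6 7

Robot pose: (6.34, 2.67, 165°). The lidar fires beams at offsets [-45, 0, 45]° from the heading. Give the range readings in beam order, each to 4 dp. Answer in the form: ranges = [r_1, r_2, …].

ranges = [0.6800, 1.2750, 3.3400]

beam 1: φ=-45°, α=120°
  direction (-0.5000, 0.8660); cell (6,2); t to first gridline: x 0.6800, y 0.3811 (then +2.0000 / +1.1547)
    (6,3) via y @ 0.3811
    (5,3) via x @ 0.6800  # hit
  → r_1 = 0.6800
beam 2: φ=0°, α=165°
  direction (-0.9659, 0.2588); cell (6,2); t to first gridline: x 0.3520, y 1.2750 (then +1.0353 / +3.8637)
    (5,2) via x @ 0.3520
    (5,3) via y @ 1.2750  # hit
  → r_2 = 1.2750
beam 3: φ=45°, α=210°
  direction (-0.8660, -0.5000); cell (6,2); t to first gridline: x 0.3926, y 1.3400 (then +1.1547 / +2.0000)
    (5,2) via x @ 0.3926
    (5,1) via y @ 1.3400
    (4,1) via x @ 1.5473
    (3,1) via x @ 2.7020
    (3,0) via y @ 3.3400  # hit
  → r_3 = 3.3400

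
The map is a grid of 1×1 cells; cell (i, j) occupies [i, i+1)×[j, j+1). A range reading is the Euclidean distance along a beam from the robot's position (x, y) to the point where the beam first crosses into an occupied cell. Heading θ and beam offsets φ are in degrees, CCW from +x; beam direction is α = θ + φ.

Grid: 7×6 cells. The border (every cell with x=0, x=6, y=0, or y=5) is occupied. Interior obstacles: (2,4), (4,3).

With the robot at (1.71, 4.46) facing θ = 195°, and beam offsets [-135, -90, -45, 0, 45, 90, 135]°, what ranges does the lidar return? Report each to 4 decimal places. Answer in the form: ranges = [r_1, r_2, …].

beam 1: φ=-135°, α=60°
  cosα=0.5000 sinα=0.8660 | (1,4) | tMaxX 0.5800 tMaxY 0.6235 | tΔX 2.0000 tΔY 1.1547
    t=0.5800 [x] (2,4) — stop
  → r_1 = 0.5800
beam 2: φ=-90°, α=105°
  cosα=-0.2588 sinα=0.9659 | (1,4) | tMaxX 2.7432 tMaxY 0.5590 | tΔX 3.8637 tΔY 1.0353
    t=0.5590 [y] (1,5) — stop
  → r_2 = 0.5590
beam 3: φ=-45°, α=150°
  cosα=-0.8660 sinα=0.5000 | (1,4) | tMaxX 0.8198 tMaxY 1.0800 | tΔX 1.1547 tΔY 2.0000
    t=0.8198 [x] (0,4) — stop
  → r_3 = 0.8198
beam 4: φ=0°, α=195°
  cosα=-0.9659 sinα=-0.2588 | (1,4) | tMaxX 0.7350 tMaxY 1.7773 | tΔX 1.0353 tΔY 3.8637
    t=0.7350 [x] (0,4) — stop
  → r_4 = 0.7350
beam 5: φ=45°, α=240°
  cosα=-0.5000 sinα=-0.8660 | (1,4) | tMaxX 1.4200 tMaxY 0.5312 | tΔX 2.0000 tΔY 1.1547
    t=0.5312 [y] (1,3)
    t=1.4200 [x] (0,3) — stop
  → r_5 = 1.4200
beam 6: φ=90°, α=285°
  cosα=0.2588 sinα=-0.9659 | (1,4) | tMaxX 1.1205 tMaxY 0.4762 | tΔX 3.8637 tΔY 1.0353
    t=0.4762 [y] (1,3)
    t=1.1205 [x] (2,3)
    t=1.5115 [y] (2,2)
    t=2.5468 [y] (2,1)
    t=3.5821 [y] (2,0) — stop
  → r_6 = 3.5821
beam 7: φ=135°, α=330°
  cosα=0.8660 sinα=-0.5000 | (1,4) | tMaxX 0.3349 tMaxY 0.9200 | tΔX 1.1547 tΔY 2.0000
    t=0.3349 [x] (2,4) — stop
  → r_7 = 0.3349

ranges = [0.5800, 0.5590, 0.8198, 0.7350, 1.4200, 3.5821, 0.3349]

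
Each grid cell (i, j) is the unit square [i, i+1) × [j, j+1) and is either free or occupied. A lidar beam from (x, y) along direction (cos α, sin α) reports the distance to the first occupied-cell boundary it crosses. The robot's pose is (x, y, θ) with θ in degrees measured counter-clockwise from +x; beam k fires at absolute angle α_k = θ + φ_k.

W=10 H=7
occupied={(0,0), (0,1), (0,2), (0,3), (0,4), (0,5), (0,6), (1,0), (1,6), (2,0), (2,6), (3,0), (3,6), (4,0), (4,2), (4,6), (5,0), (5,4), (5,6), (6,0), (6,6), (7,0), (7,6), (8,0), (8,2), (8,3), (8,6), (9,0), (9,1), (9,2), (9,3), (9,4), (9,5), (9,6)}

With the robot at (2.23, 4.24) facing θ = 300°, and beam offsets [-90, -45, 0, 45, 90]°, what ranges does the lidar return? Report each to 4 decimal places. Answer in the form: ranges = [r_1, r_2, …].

beam 1: φ=-90°, α=210°
  cosα=-0.8660 sinα=-0.5000 | (2,4) | tMaxX 0.2656 tMaxY 0.4800 | tΔX 1.1547 tΔY 2.0000
    t=0.2656 [x] (1,4)
    t=0.4800 [y] (1,3)
    t=1.4203 [x] (0,3) — stop
  → r_1 = 1.4203
beam 2: φ=-45°, α=255°
  cosα=-0.2588 sinα=-0.9659 | (2,4) | tMaxX 0.8887 tMaxY 0.2485 | tΔX 3.8637 tΔY 1.0353
    t=0.2485 [y] (2,3)
    t=0.8887 [x] (1,3)
    t=1.2837 [y] (1,2)
    t=2.3190 [y] (1,1)
    t=3.3543 [y] (1,0) — stop
  → r_2 = 3.3543
beam 3: φ=0°, α=300°
  cosα=0.5000 sinα=-0.8660 | (2,4) | tMaxX 1.5400 tMaxY 0.2771 | tΔX 2.0000 tΔY 1.1547
    t=0.2771 [y] (2,3)
    t=1.4318 [y] (2,2)
    t=1.5400 [x] (3,2)
    t=2.5865 [y] (3,1)
    t=3.5400 [x] (4,1)
    t=3.7412 [y] (4,0) — stop
  → r_3 = 3.7412
beam 4: φ=45°, α=345°
  cosα=0.9659 sinα=-0.2588 | (2,4) | tMaxX 0.7972 tMaxY 0.9273 | tΔX 1.0353 tΔY 3.8637
    t=0.7972 [x] (3,4)
    t=0.9273 [y] (3,3)
    t=1.8324 [x] (4,3)
    t=2.8677 [x] (5,3)
    t=3.9030 [x] (6,3)
    t=4.7910 [y] (6,2)
    t=4.9383 [x] (7,2)
    t=5.9735 [x] (8,2) — stop
  → r_4 = 5.9735
beam 5: φ=90°, α=30°
  cosα=0.8660 sinα=0.5000 | (2,4) | tMaxX 0.8891 tMaxY 1.5200 | tΔX 1.1547 tΔY 2.0000
    t=0.8891 [x] (3,4)
    t=1.5200 [y] (3,5)
    t=2.0438 [x] (4,5)
    t=3.1985 [x] (5,5)
    t=3.5200 [y] (5,6) — stop
  → r_5 = 3.5200

ranges = [1.4203, 3.3543, 3.7412, 5.9735, 3.5200]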